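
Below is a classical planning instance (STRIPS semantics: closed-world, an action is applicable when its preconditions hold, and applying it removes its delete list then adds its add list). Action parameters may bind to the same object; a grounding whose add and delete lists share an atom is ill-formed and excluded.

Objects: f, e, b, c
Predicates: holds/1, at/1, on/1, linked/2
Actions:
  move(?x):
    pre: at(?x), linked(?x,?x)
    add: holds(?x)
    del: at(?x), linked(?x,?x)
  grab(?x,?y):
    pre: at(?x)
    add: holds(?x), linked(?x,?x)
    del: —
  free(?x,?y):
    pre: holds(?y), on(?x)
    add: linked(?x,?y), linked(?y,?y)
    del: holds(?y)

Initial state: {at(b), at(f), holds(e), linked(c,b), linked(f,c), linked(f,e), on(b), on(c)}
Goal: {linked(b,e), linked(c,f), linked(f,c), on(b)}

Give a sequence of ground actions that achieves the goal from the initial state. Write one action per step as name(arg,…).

grab(f,f); free(b,e); free(c,f)

1. grab(f,f)  →  {at(b), at(f), holds(e), holds(f), linked(c,b), linked(f,c), linked(f,e), linked(f,f), on(b), on(c)}
2. free(b,e)  →  {at(b), at(f), holds(f), linked(b,e), linked(c,b), linked(e,e), linked(f,c), linked(f,e), linked(f,f), on(b), on(c)}
3. free(c,f)  →  {at(b), at(f), linked(b,e), linked(c,b), linked(c,f), linked(e,e), linked(f,c), linked(f,e), linked(f,f), on(b), on(c)}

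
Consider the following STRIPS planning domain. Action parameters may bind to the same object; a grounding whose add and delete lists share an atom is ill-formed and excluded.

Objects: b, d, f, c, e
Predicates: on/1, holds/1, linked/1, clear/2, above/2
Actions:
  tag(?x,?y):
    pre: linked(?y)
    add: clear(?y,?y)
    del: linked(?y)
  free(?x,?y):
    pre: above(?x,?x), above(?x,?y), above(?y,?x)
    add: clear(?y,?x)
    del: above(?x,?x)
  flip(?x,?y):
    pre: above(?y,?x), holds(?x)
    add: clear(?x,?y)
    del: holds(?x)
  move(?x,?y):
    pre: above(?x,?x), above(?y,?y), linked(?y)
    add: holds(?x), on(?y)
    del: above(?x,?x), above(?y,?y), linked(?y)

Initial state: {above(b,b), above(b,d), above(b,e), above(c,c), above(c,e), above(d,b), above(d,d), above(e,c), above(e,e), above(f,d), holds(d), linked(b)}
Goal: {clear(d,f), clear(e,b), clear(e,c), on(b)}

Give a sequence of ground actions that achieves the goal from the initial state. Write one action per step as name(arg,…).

free(c,e); flip(d,f); move(e,b); flip(e,b)

1. free(c,e)  →  {above(b,b), above(b,d), above(b,e), above(c,e), above(d,b), above(d,d), above(e,c), above(e,e), above(f,d), clear(e,c), holds(d), linked(b)}
2. flip(d,f)  →  {above(b,b), above(b,d), above(b,e), above(c,e), above(d,b), above(d,d), above(e,c), above(e,e), above(f,d), clear(d,f), clear(e,c), linked(b)}
3. move(e,b)  →  {above(b,d), above(b,e), above(c,e), above(d,b), above(d,d), above(e,c), above(f,d), clear(d,f), clear(e,c), holds(e), on(b)}
4. flip(e,b)  →  {above(b,d), above(b,e), above(c,e), above(d,b), above(d,d), above(e,c), above(f,d), clear(d,f), clear(e,b), clear(e,c), on(b)}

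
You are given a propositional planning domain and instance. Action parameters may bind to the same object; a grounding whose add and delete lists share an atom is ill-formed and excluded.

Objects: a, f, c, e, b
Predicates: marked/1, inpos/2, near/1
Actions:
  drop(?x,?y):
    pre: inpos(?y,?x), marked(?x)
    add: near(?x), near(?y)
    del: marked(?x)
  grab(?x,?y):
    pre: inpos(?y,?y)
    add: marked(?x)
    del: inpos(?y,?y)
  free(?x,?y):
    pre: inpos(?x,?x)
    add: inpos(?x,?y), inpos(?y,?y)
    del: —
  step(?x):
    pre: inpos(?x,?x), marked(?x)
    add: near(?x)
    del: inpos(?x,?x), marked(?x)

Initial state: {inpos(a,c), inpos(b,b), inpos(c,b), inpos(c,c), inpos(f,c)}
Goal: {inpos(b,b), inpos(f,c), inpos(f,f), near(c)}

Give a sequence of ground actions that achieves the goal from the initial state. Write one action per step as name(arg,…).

1. grab(c,c)  →  {inpos(a,c), inpos(b,b), inpos(c,b), inpos(f,c), marked(c)}
2. drop(c,a)  →  {inpos(a,c), inpos(b,b), inpos(c,b), inpos(f,c), near(a), near(c)}
3. free(b,f)  →  {inpos(a,c), inpos(b,b), inpos(b,f), inpos(c,b), inpos(f,c), inpos(f,f), near(a), near(c)}

grab(c,c); drop(c,a); free(b,f)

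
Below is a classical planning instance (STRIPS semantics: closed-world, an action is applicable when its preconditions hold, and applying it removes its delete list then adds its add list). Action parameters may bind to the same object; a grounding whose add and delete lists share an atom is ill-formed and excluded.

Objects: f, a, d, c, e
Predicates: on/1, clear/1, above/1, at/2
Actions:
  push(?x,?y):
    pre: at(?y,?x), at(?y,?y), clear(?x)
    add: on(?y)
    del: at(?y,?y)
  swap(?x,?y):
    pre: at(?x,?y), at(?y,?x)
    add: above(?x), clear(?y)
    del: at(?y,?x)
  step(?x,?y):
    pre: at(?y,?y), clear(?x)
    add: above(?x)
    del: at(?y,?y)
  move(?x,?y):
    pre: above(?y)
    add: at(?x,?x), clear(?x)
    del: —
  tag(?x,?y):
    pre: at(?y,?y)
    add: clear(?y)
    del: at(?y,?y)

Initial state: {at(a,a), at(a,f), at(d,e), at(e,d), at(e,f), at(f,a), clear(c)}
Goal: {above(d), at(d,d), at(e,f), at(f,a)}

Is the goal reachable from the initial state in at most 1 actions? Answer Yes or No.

No

1. swap(d,e)  →  {above(d), at(a,a), at(a,f), at(d,e), at(e,f), at(f,a), clear(c), clear(e)}
2. move(d,d)  →  {above(d), at(a,a), at(a,f), at(d,d), at(d,e), at(e,f), at(f,a), clear(c), clear(d), clear(e)}
optimal plan length = 2; 2 > 1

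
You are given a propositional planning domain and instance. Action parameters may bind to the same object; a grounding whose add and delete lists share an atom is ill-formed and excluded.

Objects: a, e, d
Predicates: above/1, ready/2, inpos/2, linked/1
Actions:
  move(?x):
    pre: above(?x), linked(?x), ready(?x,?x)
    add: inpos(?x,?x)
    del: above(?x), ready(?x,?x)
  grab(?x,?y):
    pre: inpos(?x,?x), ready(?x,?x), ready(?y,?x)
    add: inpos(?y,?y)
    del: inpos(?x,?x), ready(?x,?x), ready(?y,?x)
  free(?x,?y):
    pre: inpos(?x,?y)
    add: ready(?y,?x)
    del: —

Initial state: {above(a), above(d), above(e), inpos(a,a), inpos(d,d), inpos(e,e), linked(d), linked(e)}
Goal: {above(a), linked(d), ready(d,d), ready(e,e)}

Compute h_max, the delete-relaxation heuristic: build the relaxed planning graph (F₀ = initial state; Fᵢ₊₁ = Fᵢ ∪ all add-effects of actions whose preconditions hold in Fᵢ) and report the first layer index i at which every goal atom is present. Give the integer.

F0 = init (8 atoms)
F1 = F0 ∪ {ready(a,a), ready(d,d), ready(e,e)}  (11 atoms)
goal ⊆ F1  ⇒  h_max = 1

1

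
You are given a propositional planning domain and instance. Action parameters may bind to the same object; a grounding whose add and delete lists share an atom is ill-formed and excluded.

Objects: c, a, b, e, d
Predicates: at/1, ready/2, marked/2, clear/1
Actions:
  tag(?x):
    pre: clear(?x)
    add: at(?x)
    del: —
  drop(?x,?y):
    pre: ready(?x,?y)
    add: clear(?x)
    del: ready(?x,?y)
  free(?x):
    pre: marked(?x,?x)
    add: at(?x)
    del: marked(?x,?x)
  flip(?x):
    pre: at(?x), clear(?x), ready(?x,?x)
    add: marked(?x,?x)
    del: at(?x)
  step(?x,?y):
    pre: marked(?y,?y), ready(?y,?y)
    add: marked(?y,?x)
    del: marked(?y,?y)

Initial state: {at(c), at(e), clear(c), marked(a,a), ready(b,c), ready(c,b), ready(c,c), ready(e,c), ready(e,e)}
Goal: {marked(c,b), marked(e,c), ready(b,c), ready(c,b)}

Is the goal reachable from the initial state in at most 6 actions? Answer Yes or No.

Yes

1. drop(e,c)  →  {at(c), at(e), clear(c), clear(e), marked(a,a), ready(b,c), ready(c,b), ready(c,c), ready(e,e)}
2. flip(c)  →  {at(e), clear(c), clear(e), marked(a,a), marked(c,c), ready(b,c), ready(c,b), ready(c,c), ready(e,e)}
3. flip(e)  →  {clear(c), clear(e), marked(a,a), marked(c,c), marked(e,e), ready(b,c), ready(c,b), ready(c,c), ready(e,e)}
4. step(c,e)  →  {clear(c), clear(e), marked(a,a), marked(c,c), marked(e,c), ready(b,c), ready(c,b), ready(c,c), ready(e,e)}
5. step(b,c)  →  {clear(c), clear(e), marked(a,a), marked(c,b), marked(e,c), ready(b,c), ready(c,b), ready(c,c), ready(e,e)}
optimal plan length = 5; 5 ≤ 6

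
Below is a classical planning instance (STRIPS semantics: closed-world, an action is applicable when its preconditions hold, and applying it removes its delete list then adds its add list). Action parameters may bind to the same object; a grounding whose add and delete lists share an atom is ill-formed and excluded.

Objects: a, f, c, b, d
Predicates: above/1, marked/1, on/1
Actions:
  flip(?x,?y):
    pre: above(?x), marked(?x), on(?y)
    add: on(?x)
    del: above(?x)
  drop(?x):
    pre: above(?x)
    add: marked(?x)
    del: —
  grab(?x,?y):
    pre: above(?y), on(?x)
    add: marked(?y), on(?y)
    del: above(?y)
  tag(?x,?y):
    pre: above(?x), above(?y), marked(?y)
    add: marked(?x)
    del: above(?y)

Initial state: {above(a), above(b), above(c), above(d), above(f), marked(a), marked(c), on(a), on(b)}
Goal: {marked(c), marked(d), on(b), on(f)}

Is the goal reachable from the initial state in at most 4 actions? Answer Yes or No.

1. drop(d)  →  {above(a), above(b), above(c), above(d), above(f), marked(a), marked(c), marked(d), on(a), on(b)}
2. grab(a,f)  →  {above(a), above(b), above(c), above(d), marked(a), marked(c), marked(d), marked(f), on(a), on(b), on(f)}
optimal plan length = 2; 2 ≤ 4

Yes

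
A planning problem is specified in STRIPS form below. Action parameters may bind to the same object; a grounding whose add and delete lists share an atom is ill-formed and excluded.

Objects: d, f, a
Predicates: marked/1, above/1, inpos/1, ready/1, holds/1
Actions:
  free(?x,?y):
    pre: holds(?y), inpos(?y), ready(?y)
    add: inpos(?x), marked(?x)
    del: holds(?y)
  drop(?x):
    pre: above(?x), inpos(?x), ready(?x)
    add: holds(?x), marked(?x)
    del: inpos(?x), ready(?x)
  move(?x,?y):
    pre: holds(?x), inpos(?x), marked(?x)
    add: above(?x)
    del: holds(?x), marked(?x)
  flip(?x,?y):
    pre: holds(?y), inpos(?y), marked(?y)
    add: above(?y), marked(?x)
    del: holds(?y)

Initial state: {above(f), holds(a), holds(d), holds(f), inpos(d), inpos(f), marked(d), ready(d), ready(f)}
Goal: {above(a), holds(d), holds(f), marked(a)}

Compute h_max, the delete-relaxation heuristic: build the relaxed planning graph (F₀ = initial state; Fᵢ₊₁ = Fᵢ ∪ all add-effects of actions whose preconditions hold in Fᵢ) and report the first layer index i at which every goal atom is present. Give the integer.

2

F0 = init (9 atoms)
F1 = F0 ∪ {above(d), inpos(a), marked(a), marked(f)}  (13 atoms)
F2 = F1 ∪ {above(a)}  (14 atoms)
goal ⊆ F2  ⇒  h_max = 2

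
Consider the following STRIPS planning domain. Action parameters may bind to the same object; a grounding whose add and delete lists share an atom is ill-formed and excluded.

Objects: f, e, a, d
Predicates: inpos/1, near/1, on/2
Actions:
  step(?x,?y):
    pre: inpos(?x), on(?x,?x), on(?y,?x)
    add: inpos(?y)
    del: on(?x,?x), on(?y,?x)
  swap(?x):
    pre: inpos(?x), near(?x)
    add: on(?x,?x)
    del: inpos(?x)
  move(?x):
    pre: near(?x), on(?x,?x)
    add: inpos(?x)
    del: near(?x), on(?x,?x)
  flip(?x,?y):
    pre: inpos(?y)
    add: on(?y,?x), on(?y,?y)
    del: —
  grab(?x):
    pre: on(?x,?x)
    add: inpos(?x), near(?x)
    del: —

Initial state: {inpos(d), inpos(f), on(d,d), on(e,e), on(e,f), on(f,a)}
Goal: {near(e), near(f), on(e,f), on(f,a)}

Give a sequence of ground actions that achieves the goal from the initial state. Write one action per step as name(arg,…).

flip(f,f); grab(f); grab(e)

1. flip(f,f)  →  {inpos(d), inpos(f), on(d,d), on(e,e), on(e,f), on(f,a), on(f,f)}
2. grab(f)  →  {inpos(d), inpos(f), near(f), on(d,d), on(e,e), on(e,f), on(f,a), on(f,f)}
3. grab(e)  →  {inpos(d), inpos(e), inpos(f), near(e), near(f), on(d,d), on(e,e), on(e,f), on(f,a), on(f,f)}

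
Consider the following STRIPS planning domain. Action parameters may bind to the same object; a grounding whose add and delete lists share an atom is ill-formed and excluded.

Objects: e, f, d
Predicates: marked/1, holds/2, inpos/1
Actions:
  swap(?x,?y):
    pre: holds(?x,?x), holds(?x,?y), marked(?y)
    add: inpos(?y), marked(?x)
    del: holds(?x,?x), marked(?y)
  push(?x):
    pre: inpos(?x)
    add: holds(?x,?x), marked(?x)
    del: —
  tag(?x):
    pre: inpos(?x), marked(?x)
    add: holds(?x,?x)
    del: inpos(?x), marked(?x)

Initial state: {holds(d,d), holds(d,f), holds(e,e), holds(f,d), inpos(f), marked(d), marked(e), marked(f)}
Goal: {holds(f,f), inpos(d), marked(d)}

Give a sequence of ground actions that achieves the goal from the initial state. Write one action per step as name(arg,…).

1. push(f)  →  {holds(d,d), holds(d,f), holds(e,e), holds(f,d), holds(f,f), inpos(f), marked(d), marked(e), marked(f)}
2. swap(f,d)  →  {holds(d,d), holds(d,f), holds(e,e), holds(f,d), inpos(d), inpos(f), marked(e), marked(f)}
3. swap(d,f)  →  {holds(d,f), holds(e,e), holds(f,d), inpos(d), inpos(f), marked(d), marked(e)}
4. push(f)  →  {holds(d,f), holds(e,e), holds(f,d), holds(f,f), inpos(d), inpos(f), marked(d), marked(e), marked(f)}

push(f); swap(f,d); swap(d,f); push(f)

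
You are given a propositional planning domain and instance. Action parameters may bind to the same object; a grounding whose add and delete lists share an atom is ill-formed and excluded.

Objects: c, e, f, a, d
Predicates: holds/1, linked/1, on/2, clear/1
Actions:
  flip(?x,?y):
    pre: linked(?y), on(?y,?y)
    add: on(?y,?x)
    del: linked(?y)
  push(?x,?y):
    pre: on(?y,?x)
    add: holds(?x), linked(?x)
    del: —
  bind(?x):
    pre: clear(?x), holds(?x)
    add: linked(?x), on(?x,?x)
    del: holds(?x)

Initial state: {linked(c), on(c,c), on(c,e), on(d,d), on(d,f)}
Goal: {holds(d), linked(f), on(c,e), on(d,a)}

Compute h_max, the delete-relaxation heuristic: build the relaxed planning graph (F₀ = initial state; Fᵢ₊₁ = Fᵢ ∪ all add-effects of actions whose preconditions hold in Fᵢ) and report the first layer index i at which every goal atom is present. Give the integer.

2

F0 = init (5 atoms)
F1 = F0 ∪ {holds(c), holds(d), holds(e), holds(f), linked(d), linked(e), linked(f), on(c,a), on(c,d), on(c,f)}  (15 atoms)
F2 = F1 ∪ {holds(a), linked(a), on(d,a), on(d,c), on(d,e)}  (20 atoms)
goal ⊆ F2  ⇒  h_max = 2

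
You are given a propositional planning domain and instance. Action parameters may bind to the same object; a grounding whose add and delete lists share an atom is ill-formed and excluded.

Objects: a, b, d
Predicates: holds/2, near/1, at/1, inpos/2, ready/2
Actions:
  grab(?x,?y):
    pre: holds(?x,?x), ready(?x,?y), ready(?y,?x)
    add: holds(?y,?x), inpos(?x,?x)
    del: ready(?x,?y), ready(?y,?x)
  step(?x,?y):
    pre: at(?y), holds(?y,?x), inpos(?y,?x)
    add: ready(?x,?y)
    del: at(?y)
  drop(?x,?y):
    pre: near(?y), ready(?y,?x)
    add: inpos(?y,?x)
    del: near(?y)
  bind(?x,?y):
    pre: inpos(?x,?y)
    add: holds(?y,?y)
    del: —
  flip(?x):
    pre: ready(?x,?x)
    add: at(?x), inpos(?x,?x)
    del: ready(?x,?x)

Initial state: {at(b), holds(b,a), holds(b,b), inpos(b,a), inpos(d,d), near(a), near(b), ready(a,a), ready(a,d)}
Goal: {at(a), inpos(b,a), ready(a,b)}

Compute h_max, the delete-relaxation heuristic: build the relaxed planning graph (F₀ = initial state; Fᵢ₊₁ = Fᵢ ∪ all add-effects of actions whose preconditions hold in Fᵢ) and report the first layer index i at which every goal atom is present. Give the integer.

1

F0 = init (9 atoms)
F1 = F0 ∪ {at(a), holds(a,a), holds(d,d), inpos(a,a), inpos(a,d), ready(a,b)}  (15 atoms)
goal ⊆ F1  ⇒  h_max = 1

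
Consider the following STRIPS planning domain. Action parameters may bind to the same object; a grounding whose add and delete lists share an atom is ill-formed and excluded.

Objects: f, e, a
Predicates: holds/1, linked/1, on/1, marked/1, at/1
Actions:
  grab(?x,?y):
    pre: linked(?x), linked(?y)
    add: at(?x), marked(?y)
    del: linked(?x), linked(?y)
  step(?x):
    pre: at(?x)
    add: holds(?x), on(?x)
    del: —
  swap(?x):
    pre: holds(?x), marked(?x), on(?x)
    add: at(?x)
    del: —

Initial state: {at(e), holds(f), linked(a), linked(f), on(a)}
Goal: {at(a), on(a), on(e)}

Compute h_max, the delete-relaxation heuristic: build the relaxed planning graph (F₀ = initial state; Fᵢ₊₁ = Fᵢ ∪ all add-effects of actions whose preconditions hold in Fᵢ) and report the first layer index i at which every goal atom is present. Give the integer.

F0 = init (5 atoms)
F1 = F0 ∪ {at(a), at(f), holds(e), marked(a), marked(f), on(e)}  (11 atoms)
goal ⊆ F1  ⇒  h_max = 1

1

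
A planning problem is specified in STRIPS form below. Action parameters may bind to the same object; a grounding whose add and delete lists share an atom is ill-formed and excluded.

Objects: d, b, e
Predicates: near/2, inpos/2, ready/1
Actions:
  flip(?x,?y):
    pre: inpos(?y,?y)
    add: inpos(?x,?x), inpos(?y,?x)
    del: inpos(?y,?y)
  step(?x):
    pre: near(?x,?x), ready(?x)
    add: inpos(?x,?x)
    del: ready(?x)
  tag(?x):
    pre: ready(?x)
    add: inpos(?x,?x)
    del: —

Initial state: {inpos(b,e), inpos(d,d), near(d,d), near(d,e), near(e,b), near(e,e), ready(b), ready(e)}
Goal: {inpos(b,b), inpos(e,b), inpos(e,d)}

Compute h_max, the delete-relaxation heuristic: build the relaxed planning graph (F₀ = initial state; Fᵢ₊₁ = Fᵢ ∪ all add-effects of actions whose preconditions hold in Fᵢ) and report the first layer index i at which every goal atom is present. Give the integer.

F0 = init (8 atoms)
F1 = F0 ∪ {inpos(b,b), inpos(d,b), inpos(d,e), inpos(e,e)}  (12 atoms)
F2 = F1 ∪ {inpos(b,d), inpos(e,b), inpos(e,d)}  (15 atoms)
goal ⊆ F2  ⇒  h_max = 2

2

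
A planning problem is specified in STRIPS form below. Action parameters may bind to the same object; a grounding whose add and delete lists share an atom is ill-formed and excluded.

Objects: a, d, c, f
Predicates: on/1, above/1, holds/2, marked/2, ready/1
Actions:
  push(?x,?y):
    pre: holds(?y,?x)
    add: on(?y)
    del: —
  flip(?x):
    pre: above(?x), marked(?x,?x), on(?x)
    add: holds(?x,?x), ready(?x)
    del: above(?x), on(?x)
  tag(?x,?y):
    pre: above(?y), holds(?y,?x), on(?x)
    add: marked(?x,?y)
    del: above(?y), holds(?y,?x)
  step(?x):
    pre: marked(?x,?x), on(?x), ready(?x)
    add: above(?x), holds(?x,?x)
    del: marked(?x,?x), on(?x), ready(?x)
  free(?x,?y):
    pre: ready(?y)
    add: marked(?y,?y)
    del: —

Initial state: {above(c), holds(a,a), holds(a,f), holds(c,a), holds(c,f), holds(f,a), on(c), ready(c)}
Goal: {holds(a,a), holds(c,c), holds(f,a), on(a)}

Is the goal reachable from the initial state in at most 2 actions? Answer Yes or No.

1. push(a,a)  →  {above(c), holds(a,a), holds(a,f), holds(c,a), holds(c,f), holds(f,a), on(a), on(c), ready(c)}
2. free(a,c)  →  {above(c), holds(a,a), holds(a,f), holds(c,a), holds(c,f), holds(f,a), marked(c,c), on(a), on(c), ready(c)}
3. flip(c)  →  {holds(a,a), holds(a,f), holds(c,a), holds(c,c), holds(c,f), holds(f,a), marked(c,c), on(a), ready(c)}
optimal plan length = 3; 3 > 2

No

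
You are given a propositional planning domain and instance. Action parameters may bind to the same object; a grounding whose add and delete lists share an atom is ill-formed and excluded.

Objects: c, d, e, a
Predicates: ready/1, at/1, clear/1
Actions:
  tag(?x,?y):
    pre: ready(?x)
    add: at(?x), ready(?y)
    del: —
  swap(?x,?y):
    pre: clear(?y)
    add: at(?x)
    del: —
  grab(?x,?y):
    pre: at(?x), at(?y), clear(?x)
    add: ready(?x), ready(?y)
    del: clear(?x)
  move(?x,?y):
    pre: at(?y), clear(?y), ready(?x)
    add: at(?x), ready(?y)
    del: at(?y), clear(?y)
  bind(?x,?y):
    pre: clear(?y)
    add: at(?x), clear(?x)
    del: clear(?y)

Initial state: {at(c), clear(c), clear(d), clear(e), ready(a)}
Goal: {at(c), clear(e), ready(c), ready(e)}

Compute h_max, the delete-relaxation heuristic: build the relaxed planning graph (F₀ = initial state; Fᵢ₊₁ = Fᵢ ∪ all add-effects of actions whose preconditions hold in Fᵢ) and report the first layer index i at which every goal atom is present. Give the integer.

F0 = init (5 atoms)
F1 = F0 ∪ {at(a), at(d), at(e), clear(a), ready(c), ready(d), ready(e)}  (12 atoms)
goal ⊆ F1  ⇒  h_max = 1

1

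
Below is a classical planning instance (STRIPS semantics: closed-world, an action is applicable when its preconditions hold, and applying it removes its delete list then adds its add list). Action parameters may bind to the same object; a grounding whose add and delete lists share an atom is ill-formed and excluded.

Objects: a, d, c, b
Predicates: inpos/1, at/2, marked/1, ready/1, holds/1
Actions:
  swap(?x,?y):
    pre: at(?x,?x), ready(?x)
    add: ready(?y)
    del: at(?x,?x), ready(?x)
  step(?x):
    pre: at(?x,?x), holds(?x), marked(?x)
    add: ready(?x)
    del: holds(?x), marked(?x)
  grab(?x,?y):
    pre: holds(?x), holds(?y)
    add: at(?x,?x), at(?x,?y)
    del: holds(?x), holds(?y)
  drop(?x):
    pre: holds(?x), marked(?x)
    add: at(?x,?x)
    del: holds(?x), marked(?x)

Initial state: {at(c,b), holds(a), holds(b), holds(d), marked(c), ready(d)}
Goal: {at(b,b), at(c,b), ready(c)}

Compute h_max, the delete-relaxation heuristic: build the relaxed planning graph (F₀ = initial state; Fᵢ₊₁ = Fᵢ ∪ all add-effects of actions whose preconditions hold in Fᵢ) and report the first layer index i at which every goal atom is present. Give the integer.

F0 = init (6 atoms)
F1 = F0 ∪ {at(a,a), at(a,b), at(a,d), at(b,a), at(b,b), at(b,d), at(d,a), at(d,b), at(d,d)}  (15 atoms)
F2 = F1 ∪ {ready(a), ready(b), ready(c)}  (18 atoms)
goal ⊆ F2  ⇒  h_max = 2

2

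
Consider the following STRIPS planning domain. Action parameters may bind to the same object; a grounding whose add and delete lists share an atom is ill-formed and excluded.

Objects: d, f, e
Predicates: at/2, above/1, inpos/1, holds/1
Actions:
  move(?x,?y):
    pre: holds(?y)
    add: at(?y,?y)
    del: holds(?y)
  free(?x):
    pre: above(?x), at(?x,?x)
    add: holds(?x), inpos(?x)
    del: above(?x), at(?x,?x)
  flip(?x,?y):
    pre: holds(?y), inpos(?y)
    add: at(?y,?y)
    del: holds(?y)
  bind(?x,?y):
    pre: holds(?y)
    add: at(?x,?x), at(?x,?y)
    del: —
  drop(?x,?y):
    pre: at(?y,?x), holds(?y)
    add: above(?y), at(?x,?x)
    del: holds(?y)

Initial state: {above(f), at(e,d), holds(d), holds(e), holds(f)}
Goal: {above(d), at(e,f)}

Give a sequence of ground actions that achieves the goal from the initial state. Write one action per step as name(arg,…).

bind(d,d); bind(e,f); drop(d,d)

1. bind(d,d)  →  {above(f), at(d,d), at(e,d), holds(d), holds(e), holds(f)}
2. bind(e,f)  →  {above(f), at(d,d), at(e,d), at(e,e), at(e,f), holds(d), holds(e), holds(f)}
3. drop(d,d)  →  {above(d), above(f), at(d,d), at(e,d), at(e,e), at(e,f), holds(e), holds(f)}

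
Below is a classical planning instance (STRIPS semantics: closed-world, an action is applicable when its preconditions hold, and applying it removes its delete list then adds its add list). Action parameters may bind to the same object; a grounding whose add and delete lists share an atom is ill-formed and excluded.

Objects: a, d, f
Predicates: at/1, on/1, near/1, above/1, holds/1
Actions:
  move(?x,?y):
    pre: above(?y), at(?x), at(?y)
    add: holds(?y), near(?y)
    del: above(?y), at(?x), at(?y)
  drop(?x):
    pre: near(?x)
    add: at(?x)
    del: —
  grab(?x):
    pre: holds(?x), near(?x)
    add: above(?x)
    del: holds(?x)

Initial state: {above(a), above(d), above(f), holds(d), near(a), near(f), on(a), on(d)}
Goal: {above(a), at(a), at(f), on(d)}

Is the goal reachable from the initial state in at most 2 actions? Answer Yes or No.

Yes

1. drop(a)  →  {above(a), above(d), above(f), at(a), holds(d), near(a), near(f), on(a), on(d)}
2. drop(f)  →  {above(a), above(d), above(f), at(a), at(f), holds(d), near(a), near(f), on(a), on(d)}
optimal plan length = 2; 2 ≤ 2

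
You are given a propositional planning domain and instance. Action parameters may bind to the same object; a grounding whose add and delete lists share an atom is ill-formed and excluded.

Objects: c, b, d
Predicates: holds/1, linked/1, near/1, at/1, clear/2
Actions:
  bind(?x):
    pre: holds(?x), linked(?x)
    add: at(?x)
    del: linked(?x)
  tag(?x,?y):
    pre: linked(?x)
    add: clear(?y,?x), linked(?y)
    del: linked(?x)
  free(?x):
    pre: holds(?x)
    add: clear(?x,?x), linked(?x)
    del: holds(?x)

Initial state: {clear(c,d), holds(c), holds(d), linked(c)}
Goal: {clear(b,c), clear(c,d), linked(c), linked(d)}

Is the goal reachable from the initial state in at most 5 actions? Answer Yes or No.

Yes

1. tag(c,b)  →  {clear(b,c), clear(c,d), holds(c), holds(d), linked(b)}
2. tag(b,c)  →  {clear(b,c), clear(c,b), clear(c,d), holds(c), holds(d), linked(c)}
3. free(d)  →  {clear(b,c), clear(c,b), clear(c,d), clear(d,d), holds(c), linked(c), linked(d)}
optimal plan length = 3; 3 ≤ 5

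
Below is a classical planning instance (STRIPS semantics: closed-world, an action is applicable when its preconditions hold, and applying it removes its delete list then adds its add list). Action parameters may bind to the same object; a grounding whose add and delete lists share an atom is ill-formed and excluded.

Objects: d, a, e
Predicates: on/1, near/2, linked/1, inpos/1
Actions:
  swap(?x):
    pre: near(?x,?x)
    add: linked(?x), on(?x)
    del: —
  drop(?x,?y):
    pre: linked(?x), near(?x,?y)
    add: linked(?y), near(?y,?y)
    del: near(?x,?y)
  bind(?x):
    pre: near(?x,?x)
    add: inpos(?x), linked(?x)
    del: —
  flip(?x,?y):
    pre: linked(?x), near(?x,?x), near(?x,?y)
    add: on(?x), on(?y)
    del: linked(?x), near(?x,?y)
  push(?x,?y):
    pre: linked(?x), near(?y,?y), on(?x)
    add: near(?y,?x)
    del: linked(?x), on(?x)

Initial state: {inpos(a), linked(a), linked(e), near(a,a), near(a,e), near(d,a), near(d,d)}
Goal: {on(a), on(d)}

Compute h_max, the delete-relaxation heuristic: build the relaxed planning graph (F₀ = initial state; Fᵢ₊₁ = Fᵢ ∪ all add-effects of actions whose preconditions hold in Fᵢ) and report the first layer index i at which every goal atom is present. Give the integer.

1

F0 = init (7 atoms)
F1 = F0 ∪ {inpos(d), linked(d), near(e,e), on(a), on(d), on(e)}  (13 atoms)
goal ⊆ F1  ⇒  h_max = 1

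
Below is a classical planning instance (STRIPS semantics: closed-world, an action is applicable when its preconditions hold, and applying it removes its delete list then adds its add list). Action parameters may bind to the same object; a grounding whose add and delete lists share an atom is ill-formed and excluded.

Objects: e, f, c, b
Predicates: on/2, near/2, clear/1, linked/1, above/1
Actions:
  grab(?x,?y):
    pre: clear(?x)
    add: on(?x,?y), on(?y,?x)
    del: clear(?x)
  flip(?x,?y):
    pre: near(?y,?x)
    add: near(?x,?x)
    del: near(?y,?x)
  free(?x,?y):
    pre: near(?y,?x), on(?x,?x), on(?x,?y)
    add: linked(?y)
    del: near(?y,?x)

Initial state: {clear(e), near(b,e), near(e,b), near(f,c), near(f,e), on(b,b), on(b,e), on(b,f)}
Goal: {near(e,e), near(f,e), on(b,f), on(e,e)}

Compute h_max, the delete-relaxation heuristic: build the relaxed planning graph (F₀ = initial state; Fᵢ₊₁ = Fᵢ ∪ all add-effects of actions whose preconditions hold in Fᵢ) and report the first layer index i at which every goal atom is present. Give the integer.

F0 = init (8 atoms)
F1 = F0 ∪ {linked(e), near(b,b), near(c,c), near(e,e), on(c,e), on(e,b), on(e,c), on(e,e), on(e,f), on(f,e)}  (18 atoms)
goal ⊆ F1  ⇒  h_max = 1

1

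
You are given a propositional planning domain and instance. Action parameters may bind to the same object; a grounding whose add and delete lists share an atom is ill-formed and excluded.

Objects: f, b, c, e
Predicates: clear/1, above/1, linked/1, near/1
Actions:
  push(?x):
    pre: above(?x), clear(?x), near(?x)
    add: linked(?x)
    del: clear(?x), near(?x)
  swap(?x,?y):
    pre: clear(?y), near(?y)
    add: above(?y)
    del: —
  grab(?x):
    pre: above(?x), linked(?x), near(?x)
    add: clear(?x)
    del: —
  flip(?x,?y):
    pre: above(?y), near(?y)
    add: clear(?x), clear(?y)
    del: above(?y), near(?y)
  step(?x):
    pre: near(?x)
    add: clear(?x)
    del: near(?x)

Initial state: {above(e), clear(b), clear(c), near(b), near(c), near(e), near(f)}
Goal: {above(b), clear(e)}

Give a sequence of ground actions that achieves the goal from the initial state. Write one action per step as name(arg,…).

1. swap(f,b)  →  {above(b), above(e), clear(b), clear(c), near(b), near(c), near(e), near(f)}
2. flip(f,e)  →  {above(b), clear(b), clear(c), clear(e), clear(f), near(b), near(c), near(f)}

swap(f,b); flip(f,e)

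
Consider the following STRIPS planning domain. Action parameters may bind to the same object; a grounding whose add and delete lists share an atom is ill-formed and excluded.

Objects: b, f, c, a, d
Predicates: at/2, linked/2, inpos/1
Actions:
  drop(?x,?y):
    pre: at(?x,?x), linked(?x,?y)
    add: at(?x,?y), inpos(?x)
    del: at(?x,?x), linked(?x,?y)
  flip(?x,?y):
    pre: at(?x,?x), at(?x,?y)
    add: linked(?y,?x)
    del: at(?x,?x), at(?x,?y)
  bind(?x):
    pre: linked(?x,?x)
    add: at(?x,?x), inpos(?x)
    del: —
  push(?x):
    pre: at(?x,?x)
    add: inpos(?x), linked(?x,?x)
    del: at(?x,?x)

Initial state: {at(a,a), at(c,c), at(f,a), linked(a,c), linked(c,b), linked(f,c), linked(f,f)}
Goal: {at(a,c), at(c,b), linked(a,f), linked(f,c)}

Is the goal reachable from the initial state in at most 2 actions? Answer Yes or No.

1. drop(c,b)  →  {at(a,a), at(c,b), at(f,a), inpos(c), linked(a,c), linked(f,c), linked(f,f)}
2. drop(a,c)  →  {at(a,c), at(c,b), at(f,a), inpos(a), inpos(c), linked(f,c), linked(f,f)}
3. bind(f)  →  {at(a,c), at(c,b), at(f,a), at(f,f), inpos(a), inpos(c), inpos(f), linked(f,c), linked(f,f)}
4. flip(f,a)  →  {at(a,c), at(c,b), inpos(a), inpos(c), inpos(f), linked(a,f), linked(f,c), linked(f,f)}
optimal plan length = 4; 4 > 2

No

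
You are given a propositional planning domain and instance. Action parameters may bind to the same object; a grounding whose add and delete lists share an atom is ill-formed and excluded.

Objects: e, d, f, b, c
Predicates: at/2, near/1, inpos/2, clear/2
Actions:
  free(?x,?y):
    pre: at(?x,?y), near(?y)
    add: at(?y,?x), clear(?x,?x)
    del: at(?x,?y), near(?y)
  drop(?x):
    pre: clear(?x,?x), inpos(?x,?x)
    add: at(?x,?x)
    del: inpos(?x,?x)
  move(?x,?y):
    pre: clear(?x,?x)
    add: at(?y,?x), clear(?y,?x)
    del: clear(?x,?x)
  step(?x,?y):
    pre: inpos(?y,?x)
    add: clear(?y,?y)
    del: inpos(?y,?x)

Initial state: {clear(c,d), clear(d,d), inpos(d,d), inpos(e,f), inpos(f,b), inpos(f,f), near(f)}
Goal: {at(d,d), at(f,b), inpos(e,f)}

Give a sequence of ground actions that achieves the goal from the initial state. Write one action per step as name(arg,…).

1. drop(d)  →  {at(d,d), clear(c,d), clear(d,d), inpos(e,f), inpos(f,b), inpos(f,f), near(f)}
2. step(f,f)  →  {at(d,d), clear(c,d), clear(d,d), clear(f,f), inpos(e,f), inpos(f,b), near(f)}
3. move(f,b)  →  {at(b,f), at(d,d), clear(b,f), clear(c,d), clear(d,d), inpos(e,f), inpos(f,b), near(f)}
4. free(b,f)  →  {at(d,d), at(f,b), clear(b,b), clear(b,f), clear(c,d), clear(d,d), inpos(e,f), inpos(f,b)}

drop(d); step(f,f); move(f,b); free(b,f)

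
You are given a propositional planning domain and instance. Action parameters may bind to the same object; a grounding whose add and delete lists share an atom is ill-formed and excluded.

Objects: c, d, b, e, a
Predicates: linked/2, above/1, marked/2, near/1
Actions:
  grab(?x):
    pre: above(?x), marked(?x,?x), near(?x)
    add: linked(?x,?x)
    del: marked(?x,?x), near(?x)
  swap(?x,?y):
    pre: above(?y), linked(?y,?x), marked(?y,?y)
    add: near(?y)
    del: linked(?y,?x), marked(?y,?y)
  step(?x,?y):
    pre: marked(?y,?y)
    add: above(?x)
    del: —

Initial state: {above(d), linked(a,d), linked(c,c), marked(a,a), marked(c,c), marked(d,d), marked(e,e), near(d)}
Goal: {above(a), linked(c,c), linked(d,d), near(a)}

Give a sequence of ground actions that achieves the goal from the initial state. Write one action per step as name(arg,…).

1. grab(d)  →  {above(d), linked(a,d), linked(c,c), linked(d,d), marked(a,a), marked(c,c), marked(e,e)}
2. step(a,c)  →  {above(a), above(d), linked(a,d), linked(c,c), linked(d,d), marked(a,a), marked(c,c), marked(e,e)}
3. swap(d,a)  →  {above(a), above(d), linked(c,c), linked(d,d), marked(c,c), marked(e,e), near(a)}

grab(d); step(a,c); swap(d,a)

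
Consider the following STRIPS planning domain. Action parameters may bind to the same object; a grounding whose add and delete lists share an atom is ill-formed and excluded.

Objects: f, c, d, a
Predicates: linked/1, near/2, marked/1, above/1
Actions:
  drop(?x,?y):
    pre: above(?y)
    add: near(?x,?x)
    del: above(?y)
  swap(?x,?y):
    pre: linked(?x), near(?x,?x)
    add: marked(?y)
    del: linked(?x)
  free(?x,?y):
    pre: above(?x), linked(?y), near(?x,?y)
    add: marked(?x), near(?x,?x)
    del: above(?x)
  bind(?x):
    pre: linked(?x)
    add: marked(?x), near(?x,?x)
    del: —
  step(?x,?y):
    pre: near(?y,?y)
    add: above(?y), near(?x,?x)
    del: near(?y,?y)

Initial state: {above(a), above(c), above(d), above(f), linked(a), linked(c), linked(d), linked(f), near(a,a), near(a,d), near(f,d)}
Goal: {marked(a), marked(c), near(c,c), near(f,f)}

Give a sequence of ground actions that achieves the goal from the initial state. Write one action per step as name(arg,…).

drop(f,f); swap(f,a); bind(c)

1. drop(f,f)  →  {above(a), above(c), above(d), linked(a), linked(c), linked(d), linked(f), near(a,a), near(a,d), near(f,d), near(f,f)}
2. swap(f,a)  →  {above(a), above(c), above(d), linked(a), linked(c), linked(d), marked(a), near(a,a), near(a,d), near(f,d), near(f,f)}
3. bind(c)  →  {above(a), above(c), above(d), linked(a), linked(c), linked(d), marked(a), marked(c), near(a,a), near(a,d), near(c,c), near(f,d), near(f,f)}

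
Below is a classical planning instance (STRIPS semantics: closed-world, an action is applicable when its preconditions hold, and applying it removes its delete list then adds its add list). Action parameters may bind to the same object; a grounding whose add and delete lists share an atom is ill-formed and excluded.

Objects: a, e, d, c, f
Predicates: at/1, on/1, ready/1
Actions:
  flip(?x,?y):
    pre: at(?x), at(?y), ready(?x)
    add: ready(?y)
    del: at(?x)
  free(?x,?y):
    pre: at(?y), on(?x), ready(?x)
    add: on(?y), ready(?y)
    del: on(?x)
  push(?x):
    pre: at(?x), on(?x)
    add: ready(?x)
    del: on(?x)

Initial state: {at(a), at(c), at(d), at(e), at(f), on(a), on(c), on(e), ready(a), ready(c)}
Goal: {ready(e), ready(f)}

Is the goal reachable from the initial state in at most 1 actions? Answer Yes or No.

1. flip(a,e)  →  {at(c), at(d), at(e), at(f), on(a), on(c), on(e), ready(a), ready(c), ready(e)}
2. flip(e,f)  →  {at(c), at(d), at(f), on(a), on(c), on(e), ready(a), ready(c), ready(e), ready(f)}
optimal plan length = 2; 2 > 1

No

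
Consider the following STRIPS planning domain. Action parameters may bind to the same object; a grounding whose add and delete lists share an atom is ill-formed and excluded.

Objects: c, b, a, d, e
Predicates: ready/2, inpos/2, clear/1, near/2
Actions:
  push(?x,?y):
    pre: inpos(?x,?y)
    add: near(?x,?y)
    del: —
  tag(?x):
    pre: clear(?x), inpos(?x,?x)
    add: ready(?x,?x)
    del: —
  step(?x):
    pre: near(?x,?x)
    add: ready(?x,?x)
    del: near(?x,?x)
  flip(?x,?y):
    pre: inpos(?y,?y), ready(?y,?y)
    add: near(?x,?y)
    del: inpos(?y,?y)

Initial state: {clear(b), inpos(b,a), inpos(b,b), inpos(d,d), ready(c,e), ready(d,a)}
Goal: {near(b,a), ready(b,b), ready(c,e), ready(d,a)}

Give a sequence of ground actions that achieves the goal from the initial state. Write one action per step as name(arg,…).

1. push(b,a)  →  {clear(b), inpos(b,a), inpos(b,b), inpos(d,d), near(b,a), ready(c,e), ready(d,a)}
2. tag(b)  →  {clear(b), inpos(b,a), inpos(b,b), inpos(d,d), near(b,a), ready(b,b), ready(c,e), ready(d,a)}

push(b,a); tag(b)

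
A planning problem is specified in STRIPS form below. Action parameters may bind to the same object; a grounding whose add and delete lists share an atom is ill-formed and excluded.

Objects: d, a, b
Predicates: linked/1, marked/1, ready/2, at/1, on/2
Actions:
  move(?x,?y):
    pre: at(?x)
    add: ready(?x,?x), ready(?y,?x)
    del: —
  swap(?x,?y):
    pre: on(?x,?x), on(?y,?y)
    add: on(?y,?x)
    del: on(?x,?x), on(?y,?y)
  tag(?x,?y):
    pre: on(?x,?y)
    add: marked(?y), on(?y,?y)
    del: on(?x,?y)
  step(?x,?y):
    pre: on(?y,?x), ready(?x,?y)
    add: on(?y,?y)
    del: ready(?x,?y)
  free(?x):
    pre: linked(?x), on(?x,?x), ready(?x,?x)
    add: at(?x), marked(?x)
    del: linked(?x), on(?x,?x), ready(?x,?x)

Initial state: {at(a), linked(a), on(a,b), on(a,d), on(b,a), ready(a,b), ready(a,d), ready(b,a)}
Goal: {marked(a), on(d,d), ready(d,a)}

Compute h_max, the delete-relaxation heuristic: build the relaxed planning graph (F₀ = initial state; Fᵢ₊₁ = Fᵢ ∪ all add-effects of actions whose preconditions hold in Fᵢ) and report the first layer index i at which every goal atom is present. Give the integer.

F0 = init (8 atoms)
F1 = F0 ∪ {marked(a), marked(b), marked(d), on(a,a), on(b,b), on(d,d), ready(a,a), ready(d,a)}  (16 atoms)
goal ⊆ F1  ⇒  h_max = 1

1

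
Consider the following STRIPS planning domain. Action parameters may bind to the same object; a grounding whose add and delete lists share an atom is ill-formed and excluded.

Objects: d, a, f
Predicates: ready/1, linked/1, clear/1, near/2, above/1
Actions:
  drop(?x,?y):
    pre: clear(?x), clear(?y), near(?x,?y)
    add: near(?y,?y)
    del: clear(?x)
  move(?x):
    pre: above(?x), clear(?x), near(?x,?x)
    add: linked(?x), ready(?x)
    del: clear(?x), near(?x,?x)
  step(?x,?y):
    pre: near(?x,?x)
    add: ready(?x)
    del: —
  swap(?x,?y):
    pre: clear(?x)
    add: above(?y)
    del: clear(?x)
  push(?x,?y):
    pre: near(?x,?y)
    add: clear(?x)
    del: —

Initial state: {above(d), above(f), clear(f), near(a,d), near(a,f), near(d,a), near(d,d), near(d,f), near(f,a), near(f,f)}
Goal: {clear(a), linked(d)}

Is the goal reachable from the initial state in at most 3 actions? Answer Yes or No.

Yes

1. push(d,d)  →  {above(d), above(f), clear(d), clear(f), near(a,d), near(a,f), near(d,a), near(d,d), near(d,f), near(f,a), near(f,f)}
2. move(d)  →  {above(d), above(f), clear(f), linked(d), near(a,d), near(a,f), near(d,a), near(d,f), near(f,a), near(f,f), ready(d)}
3. push(a,d)  →  {above(d), above(f), clear(a), clear(f), linked(d), near(a,d), near(a,f), near(d,a), near(d,f), near(f,a), near(f,f), ready(d)}
optimal plan length = 3; 3 ≤ 3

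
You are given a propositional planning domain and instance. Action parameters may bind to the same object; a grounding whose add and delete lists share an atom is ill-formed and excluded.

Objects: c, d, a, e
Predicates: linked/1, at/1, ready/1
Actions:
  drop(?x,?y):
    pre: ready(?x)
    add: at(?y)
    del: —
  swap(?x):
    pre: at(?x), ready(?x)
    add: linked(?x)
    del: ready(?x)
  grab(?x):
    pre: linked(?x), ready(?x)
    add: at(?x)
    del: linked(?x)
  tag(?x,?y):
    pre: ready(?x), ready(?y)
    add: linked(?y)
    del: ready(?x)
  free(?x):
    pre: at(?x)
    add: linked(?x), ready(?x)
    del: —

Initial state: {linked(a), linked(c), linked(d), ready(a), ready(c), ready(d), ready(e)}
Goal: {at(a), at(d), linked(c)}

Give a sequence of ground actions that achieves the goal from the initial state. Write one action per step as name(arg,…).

1. drop(c,d)  →  {at(d), linked(a), linked(c), linked(d), ready(a), ready(c), ready(d), ready(e)}
2. drop(c,a)  →  {at(a), at(d), linked(a), linked(c), linked(d), ready(a), ready(c), ready(d), ready(e)}

drop(c,d); drop(c,a)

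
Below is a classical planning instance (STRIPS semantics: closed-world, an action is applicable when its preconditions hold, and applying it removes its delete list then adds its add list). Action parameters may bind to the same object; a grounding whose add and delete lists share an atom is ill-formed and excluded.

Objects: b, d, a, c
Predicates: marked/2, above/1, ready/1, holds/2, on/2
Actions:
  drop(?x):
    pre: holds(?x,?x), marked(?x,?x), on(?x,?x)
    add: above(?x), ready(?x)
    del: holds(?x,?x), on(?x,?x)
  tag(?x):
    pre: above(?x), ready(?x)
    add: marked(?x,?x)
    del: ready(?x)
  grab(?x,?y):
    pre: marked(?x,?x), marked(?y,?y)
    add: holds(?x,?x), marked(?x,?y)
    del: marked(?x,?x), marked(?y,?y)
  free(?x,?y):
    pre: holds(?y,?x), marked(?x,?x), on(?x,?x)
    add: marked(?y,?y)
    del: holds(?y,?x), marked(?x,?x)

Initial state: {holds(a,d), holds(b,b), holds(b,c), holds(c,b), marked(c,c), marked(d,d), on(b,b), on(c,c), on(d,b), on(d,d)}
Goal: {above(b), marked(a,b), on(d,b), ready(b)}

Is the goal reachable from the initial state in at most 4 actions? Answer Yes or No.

Yes

1. free(d,a)  →  {holds(b,b), holds(b,c), holds(c,b), marked(a,a), marked(c,c), on(b,b), on(c,c), on(d,b), on(d,d)}
2. free(c,b)  →  {holds(b,b), holds(c,b), marked(a,a), marked(b,b), on(b,b), on(c,c), on(d,b), on(d,d)}
3. drop(b)  →  {above(b), holds(c,b), marked(a,a), marked(b,b), on(c,c), on(d,b), on(d,d), ready(b)}
4. grab(a,b)  →  {above(b), holds(a,a), holds(c,b), marked(a,b), on(c,c), on(d,b), on(d,d), ready(b)}
optimal plan length = 4; 4 ≤ 4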